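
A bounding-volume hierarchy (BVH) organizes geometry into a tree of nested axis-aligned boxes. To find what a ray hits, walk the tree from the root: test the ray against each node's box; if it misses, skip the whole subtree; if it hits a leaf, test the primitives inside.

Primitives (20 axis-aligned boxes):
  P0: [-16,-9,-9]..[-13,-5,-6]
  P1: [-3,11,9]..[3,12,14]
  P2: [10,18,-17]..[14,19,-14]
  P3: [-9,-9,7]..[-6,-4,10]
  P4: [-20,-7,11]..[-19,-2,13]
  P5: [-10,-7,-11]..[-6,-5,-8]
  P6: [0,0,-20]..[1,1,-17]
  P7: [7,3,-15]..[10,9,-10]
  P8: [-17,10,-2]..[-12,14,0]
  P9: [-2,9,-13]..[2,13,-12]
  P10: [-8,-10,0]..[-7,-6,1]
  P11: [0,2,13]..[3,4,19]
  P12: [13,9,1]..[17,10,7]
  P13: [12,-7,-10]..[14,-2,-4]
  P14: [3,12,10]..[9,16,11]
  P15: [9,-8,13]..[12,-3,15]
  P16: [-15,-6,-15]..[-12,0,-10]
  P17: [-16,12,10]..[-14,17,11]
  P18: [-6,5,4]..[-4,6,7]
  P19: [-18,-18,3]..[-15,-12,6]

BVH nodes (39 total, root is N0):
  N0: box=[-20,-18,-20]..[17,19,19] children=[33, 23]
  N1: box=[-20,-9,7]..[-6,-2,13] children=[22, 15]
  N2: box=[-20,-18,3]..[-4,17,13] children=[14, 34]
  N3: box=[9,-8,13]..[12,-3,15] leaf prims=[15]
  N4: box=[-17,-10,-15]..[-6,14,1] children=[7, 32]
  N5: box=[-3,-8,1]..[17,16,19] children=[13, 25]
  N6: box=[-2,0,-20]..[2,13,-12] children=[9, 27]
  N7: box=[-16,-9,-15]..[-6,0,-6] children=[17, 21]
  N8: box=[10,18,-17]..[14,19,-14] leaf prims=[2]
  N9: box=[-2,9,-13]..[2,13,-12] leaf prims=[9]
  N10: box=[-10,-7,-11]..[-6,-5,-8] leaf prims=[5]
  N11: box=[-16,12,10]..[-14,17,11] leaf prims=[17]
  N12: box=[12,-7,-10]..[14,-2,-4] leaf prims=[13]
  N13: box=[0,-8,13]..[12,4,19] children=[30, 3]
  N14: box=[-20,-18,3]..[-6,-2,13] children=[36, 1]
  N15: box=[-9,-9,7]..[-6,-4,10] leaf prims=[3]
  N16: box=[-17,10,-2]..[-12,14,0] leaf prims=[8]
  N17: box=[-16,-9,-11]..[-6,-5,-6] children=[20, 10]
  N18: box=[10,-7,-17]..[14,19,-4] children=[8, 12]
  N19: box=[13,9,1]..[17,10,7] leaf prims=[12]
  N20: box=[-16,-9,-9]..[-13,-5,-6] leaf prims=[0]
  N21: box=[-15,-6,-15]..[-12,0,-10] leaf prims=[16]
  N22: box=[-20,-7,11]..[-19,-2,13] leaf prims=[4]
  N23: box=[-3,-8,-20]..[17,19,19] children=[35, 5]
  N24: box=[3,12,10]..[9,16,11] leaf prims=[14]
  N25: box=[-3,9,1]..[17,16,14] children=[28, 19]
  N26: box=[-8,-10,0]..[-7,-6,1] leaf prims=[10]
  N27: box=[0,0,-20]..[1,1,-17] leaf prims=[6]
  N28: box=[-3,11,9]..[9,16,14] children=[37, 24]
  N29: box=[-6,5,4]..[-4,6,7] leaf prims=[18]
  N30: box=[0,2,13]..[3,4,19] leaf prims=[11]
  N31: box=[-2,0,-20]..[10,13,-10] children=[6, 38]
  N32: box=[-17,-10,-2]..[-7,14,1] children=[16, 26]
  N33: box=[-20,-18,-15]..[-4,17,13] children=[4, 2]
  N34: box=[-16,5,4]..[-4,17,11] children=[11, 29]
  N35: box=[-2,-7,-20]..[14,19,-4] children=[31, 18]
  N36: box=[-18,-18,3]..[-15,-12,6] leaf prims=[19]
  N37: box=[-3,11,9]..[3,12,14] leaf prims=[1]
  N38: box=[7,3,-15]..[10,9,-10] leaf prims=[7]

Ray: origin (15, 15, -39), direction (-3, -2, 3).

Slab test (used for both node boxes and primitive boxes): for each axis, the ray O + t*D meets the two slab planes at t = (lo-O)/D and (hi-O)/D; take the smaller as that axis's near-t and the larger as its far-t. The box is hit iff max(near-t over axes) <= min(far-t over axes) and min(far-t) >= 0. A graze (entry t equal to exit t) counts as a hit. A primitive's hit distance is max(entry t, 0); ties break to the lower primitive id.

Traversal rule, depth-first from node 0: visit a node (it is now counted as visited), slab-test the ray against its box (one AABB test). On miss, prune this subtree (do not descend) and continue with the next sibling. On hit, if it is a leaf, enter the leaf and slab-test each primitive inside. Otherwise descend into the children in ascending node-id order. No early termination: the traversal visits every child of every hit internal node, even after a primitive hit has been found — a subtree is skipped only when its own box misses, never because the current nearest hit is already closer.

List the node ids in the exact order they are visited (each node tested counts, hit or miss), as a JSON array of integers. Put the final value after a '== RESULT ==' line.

Walk:
N0 x:[-2/3,35/3] y:[-2,33/2] z:[19/3,58/3] -> hit [19/3,35/3], descend [23, 33]
  N23 x:[-2/3,6] y:[-2,23/2] z:[19/3,58/3] -> miss, prune
  N33 x:[19/3,35/3] y:[-1,33/2] z:[8,52/3] -> hit [8,35/3], descend [2, 4]
    N2 x:[19/3,35/3] y:[-1,33/2] z:[14,52/3] -> miss, prune
    N4 x:[7,32/3] y:[1/2,25/2] z:[8,40/3] -> hit [8,32/3], descend [7, 32]
      N7 x:[7,31/3] y:[15/2,12] z:[8,11] -> hit [8,31/3], descend [17, 21]
        N17 x:[7,31/3] y:[10,12] z:[28/3,11] -> hit [10,31/3], descend [10, 20]
          N10 x:[7,25/3] y:[10,11] z:[28/3,31/3] -> miss, prune
          N20 x:[28/3,31/3] y:[10,12] z:[10,11] -> hit [10,31/3] leaf, test {P0@t=10}
        N21 x:[9,10] y:[15/2,21/2] z:[8,29/3] -> hit [9,29/3] leaf, test {P16@t=9}
      N32 x:[22/3,32/3] y:[1/2,25/2] z:[37/3,40/3] -> miss, prune

Summary -> nodes [0, 23, 33, 2, 4, 7, 17, 10, 20, 21, 32]; box-tests=11; leaf-entries=2; first=P16

== RESULT ==
[0, 23, 33, 2, 4, 7, 17, 10, 20, 21, 32]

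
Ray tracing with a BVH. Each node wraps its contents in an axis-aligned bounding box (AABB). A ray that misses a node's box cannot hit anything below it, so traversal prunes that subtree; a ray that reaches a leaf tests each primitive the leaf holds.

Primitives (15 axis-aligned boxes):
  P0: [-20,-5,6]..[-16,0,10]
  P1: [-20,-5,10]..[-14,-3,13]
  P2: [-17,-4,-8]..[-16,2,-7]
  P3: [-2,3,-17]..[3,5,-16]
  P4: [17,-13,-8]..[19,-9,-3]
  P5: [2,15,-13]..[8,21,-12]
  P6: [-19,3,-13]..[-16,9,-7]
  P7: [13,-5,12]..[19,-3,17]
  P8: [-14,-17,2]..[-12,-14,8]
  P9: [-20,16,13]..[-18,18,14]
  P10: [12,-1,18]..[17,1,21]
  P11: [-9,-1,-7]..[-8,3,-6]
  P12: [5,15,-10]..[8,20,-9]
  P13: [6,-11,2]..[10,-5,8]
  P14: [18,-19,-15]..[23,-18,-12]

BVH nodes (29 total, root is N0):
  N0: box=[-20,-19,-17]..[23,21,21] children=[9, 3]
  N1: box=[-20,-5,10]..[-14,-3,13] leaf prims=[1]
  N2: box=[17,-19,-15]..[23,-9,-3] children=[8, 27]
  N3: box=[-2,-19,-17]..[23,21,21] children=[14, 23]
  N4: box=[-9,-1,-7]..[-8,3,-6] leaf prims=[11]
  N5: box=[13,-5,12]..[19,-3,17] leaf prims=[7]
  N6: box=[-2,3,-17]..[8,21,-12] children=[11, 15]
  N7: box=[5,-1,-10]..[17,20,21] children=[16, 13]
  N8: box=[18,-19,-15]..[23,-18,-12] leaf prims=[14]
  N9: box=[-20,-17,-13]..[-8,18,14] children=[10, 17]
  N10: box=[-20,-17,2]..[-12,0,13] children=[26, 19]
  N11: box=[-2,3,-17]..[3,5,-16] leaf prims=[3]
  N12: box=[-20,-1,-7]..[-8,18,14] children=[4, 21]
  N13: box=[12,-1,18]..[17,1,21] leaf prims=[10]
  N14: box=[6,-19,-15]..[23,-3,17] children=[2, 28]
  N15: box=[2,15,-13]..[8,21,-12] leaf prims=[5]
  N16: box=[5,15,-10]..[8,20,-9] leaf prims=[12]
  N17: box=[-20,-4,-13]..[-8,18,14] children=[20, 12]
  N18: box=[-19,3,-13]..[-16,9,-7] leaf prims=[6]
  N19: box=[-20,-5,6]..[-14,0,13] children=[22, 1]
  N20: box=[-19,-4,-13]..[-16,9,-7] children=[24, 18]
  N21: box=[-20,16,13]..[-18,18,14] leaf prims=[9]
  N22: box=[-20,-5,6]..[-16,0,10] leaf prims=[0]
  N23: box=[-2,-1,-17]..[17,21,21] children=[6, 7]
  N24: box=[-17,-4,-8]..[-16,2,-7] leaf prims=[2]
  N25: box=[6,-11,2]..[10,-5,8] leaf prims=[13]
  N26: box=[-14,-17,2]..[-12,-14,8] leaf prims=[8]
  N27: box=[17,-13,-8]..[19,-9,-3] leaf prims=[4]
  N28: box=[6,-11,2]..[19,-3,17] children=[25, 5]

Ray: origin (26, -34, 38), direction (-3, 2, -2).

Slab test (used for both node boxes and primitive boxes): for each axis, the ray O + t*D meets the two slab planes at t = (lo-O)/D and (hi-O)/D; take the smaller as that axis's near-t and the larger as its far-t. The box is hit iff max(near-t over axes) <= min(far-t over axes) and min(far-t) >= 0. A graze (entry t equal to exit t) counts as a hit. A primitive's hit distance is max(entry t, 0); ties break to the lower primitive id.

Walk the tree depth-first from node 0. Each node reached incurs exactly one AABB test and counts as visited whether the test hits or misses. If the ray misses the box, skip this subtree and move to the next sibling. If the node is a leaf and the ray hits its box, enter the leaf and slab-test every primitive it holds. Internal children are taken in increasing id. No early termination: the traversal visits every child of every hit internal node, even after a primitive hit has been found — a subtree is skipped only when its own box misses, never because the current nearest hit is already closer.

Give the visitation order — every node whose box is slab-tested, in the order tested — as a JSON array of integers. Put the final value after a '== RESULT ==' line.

Walk:
N0 x:[1,46/3] y:[15/2,55/2] z:[17/2,55/2] -> hit [17/2,46/3], descend [3, 9]
  N3 x:[1,28/3] y:[15/2,55/2] z:[17/2,55/2] -> hit [17/2,28/3], descend [14, 23]
    N14 x:[1,20/3] y:[15/2,31/2] z:[21/2,53/2] -> miss, prune
    N23 x:[3,28/3] y:[33/2,55/2] z:[17/2,55/2] -> miss, prune
  N9 x:[34/3,46/3] y:[17/2,26] z:[12,51/2] -> hit [12,46/3], descend [10, 17]
    N10 x:[38/3,46/3] y:[17/2,17] z:[25/2,18] -> hit [38/3,46/3], descend [19, 26]
      N19 x:[40/3,46/3] y:[29/2,17] z:[25/2,16] -> hit [29/2,46/3], descend [1, 22]
        N1 x:[40/3,46/3] y:[29/2,31/2] z:[25/2,14] -> miss, prune
        N22 x:[14,46/3] y:[29/2,17] z:[14,16] -> hit [29/2,46/3] leaf, test {P0@t=29/2}
      N26 x:[38/3,40/3] y:[17/2,10] z:[15,18] -> miss, prune
    N17 x:[34/3,46/3] y:[15,26] z:[12,51/2] -> hit [15,46/3], descend [12, 20]
      N12 x:[34/3,46/3] y:[33/2,26] z:[12,45/2] -> miss, prune
      N20 x:[14,15] y:[15,43/2] z:[45/2,51/2] -> miss, prune

Summary -> nodes [0, 3, 14, 23, 9, 10, 19, 1, 22, 26, 17, 12, 20]; box-tests=13; leaf-entries=1; first=P0

== RESULT ==
[0, 3, 14, 23, 9, 10, 19, 1, 22, 26, 17, 12, 20]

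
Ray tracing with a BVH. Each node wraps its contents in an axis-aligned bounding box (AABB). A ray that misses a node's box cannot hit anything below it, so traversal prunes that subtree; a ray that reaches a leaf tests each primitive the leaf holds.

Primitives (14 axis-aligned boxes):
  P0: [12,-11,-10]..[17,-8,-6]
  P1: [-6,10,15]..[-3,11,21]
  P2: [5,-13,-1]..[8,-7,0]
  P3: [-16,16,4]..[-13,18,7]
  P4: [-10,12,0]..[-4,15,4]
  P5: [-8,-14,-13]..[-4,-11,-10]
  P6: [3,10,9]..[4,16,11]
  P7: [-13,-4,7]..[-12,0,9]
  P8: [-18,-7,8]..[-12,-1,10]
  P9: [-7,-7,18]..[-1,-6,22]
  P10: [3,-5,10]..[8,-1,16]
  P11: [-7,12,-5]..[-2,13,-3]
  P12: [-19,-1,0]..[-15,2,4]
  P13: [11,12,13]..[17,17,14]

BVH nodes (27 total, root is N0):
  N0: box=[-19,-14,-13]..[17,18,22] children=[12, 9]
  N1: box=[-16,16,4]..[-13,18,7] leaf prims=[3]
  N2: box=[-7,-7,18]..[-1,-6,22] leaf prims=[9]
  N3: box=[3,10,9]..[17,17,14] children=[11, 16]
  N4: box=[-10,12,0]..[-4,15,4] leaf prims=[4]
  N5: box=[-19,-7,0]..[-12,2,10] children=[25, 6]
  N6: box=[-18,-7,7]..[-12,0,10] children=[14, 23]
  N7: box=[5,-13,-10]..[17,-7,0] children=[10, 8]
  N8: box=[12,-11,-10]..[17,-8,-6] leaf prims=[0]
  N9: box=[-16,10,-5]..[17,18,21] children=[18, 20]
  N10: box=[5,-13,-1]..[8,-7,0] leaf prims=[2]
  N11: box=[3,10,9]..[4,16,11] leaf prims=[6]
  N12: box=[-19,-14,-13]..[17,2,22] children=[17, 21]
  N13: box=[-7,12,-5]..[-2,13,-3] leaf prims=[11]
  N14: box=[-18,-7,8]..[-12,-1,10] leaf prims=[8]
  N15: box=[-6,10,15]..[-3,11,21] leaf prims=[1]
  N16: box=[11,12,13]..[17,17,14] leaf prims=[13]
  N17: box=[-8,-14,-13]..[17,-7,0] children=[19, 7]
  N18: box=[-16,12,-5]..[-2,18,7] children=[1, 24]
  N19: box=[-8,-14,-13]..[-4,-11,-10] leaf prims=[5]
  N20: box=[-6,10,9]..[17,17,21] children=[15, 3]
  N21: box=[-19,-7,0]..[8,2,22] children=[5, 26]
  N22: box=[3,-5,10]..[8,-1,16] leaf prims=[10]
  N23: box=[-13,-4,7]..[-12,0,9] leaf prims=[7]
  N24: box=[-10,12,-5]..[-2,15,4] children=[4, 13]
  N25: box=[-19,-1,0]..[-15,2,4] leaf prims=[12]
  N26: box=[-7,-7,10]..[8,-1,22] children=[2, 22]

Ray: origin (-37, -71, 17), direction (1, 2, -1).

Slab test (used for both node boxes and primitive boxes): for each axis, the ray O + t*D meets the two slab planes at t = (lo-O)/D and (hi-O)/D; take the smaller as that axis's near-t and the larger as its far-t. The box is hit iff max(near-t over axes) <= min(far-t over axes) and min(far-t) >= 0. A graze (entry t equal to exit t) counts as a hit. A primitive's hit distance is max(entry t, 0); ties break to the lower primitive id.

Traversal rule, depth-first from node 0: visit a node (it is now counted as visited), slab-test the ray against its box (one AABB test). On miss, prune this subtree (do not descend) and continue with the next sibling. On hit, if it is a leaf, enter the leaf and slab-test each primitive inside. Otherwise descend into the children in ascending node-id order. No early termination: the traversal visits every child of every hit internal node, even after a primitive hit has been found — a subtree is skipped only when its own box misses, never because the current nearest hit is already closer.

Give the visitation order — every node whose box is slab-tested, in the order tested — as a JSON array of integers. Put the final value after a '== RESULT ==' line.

Walk:
N0 x:[18,54] y:[57/2,89/2] z:[-5,30] -> hit [57/2,30], descend [9, 12]
  N9 x:[21,54] y:[81/2,89/2] z:[-4,22] -> miss, prune
  N12 x:[18,54] y:[57/2,73/2] z:[-5,30] -> hit [57/2,30], descend [17, 21]
    N17 x:[29,54] y:[57/2,32] z:[17,30] -> hit [29,30], descend [7, 19]
      N7 x:[42,54] y:[29,32] z:[17,27] -> miss, prune
      N19 x:[29,33] y:[57/2,30] z:[27,30] -> hit [29,30] leaf, test {P5@t=29}
    N21 x:[18,45] y:[32,73/2] z:[-5,17] -> miss, prune

order=[0, 9, 12, 17, 7, 19, 21]  |boxes|=7  |leaves|=1  hit=P5

== RESULT ==
[0, 9, 12, 17, 7, 19, 21]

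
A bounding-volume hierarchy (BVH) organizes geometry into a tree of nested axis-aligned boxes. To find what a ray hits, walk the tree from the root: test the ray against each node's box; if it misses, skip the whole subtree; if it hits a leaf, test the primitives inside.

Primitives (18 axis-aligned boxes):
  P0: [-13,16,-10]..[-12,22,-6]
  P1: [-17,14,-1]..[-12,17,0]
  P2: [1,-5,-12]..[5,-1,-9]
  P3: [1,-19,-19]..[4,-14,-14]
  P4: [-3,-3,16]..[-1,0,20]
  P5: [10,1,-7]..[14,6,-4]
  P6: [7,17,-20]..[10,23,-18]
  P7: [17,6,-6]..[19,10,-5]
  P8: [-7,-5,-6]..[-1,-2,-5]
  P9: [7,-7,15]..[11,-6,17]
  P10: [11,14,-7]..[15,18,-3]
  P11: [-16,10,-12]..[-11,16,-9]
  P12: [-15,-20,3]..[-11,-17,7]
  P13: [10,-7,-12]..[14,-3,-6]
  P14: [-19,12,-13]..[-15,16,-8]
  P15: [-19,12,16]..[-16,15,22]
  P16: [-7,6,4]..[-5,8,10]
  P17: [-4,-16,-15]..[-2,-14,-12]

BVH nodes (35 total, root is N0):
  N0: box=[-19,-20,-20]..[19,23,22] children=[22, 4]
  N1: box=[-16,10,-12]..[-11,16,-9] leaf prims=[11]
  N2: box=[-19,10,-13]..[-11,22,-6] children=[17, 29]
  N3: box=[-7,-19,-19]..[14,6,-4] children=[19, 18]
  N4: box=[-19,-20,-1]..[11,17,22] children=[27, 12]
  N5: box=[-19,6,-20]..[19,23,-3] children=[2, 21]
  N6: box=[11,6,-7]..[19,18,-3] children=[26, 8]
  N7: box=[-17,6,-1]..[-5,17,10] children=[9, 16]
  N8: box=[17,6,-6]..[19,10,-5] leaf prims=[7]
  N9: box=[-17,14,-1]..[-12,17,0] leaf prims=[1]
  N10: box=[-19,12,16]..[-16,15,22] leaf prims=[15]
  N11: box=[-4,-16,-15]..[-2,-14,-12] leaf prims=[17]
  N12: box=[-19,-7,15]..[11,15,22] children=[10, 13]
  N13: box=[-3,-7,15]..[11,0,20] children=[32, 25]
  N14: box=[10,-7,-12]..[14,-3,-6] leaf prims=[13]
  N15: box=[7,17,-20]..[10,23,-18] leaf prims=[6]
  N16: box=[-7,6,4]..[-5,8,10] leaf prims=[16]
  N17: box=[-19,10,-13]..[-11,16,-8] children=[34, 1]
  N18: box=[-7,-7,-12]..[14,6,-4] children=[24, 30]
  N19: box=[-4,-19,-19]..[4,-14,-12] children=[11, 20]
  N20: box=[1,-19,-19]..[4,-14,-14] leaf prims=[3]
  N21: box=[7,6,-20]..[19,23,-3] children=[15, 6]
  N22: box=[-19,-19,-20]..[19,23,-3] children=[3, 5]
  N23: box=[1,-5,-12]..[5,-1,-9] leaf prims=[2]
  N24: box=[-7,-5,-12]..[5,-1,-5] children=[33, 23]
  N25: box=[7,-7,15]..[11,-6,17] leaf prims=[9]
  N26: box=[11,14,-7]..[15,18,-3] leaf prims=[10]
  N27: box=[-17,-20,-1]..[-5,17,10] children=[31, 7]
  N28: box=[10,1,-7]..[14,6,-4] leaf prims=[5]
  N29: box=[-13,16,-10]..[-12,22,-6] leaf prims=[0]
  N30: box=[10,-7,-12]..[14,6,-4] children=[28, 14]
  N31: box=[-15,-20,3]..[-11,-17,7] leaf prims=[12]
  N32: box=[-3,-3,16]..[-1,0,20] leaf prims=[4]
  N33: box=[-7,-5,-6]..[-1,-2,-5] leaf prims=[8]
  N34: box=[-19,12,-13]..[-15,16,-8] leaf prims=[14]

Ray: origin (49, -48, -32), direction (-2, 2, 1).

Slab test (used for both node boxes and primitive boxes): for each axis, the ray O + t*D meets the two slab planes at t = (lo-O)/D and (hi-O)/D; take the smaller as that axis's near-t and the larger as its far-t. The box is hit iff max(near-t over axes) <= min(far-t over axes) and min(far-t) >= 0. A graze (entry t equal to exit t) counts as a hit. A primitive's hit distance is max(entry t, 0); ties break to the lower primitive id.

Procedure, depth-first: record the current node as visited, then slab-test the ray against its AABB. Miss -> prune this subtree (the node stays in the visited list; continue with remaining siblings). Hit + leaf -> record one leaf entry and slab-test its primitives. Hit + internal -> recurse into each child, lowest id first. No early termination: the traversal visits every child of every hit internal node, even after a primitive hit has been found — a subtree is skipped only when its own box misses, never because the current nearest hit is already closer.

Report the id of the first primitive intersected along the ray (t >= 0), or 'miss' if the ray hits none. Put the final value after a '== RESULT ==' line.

Trace the traversal:
N0 x:[15,34] y:[14,71/2] z:[12,54] -> hit [15,34], descend [4, 22]
  N4 x:[19,34] y:[14,65/2] z:[31,54] -> hit [31,65/2], descend [12, 27]
    N12 x:[19,34] y:[41/2,63/2] z:[47,54] -> miss, prune
    N27 x:[27,33] y:[14,65/2] z:[31,42] -> hit [31,65/2], descend [7, 31]
      N7 x:[27,33] y:[27,65/2] z:[31,42] -> hit [31,65/2], descend [9, 16]
        N9 x:[61/2,33] y:[31,65/2] z:[31,32] -> hit [31,32] leaf, test {P1@t=31}
        N16 x:[27,28] y:[27,28] z:[36,42] -> miss, prune
      N31 x:[30,32] y:[14,31/2] z:[35,39] -> miss, prune
  N22 x:[15,34] y:[29/2,71/2] z:[12,29] -> hit [15,29], descend [3, 5]
    N3 x:[35/2,28] y:[29/2,27] z:[13,28] -> hit [35/2,27], descend [18, 19]
      N18 x:[35/2,28] y:[41/2,27] z:[20,28] -> hit [41/2,27], descend [24, 30]
        N24 x:[22,28] y:[43/2,47/2] z:[20,27] -> hit [22,47/2], descend [23, 33]
          N23 x:[22,24] y:[43/2,47/2] z:[20,23] -> hit [22,23] leaf, test {P2@t=22}
          N33 x:[25,28] y:[43/2,23] z:[26,27] -> miss, prune
        N30 x:[35/2,39/2] y:[41/2,27] z:[20,28] -> miss, prune
      N19 x:[45/2,53/2] y:[29/2,17] z:[13,20] -> miss, prune
    N5 x:[15,34] y:[27,71/2] z:[12,29] -> hit [27,29], descend [2, 21]
      N2 x:[30,34] y:[29,35] z:[19,26] -> miss, prune
      N21 x:[15,21] y:[27,71/2] z:[12,29] -> miss, prune

Summary -> nodes [0, 4, 12, 27, 7, 9, 16, 31, 22, 3, 18, 24, 23, 33, 30, 19, 5, 2, 21]; box-tests=19; leaf-entries=2; first=P2

== RESULT ==
2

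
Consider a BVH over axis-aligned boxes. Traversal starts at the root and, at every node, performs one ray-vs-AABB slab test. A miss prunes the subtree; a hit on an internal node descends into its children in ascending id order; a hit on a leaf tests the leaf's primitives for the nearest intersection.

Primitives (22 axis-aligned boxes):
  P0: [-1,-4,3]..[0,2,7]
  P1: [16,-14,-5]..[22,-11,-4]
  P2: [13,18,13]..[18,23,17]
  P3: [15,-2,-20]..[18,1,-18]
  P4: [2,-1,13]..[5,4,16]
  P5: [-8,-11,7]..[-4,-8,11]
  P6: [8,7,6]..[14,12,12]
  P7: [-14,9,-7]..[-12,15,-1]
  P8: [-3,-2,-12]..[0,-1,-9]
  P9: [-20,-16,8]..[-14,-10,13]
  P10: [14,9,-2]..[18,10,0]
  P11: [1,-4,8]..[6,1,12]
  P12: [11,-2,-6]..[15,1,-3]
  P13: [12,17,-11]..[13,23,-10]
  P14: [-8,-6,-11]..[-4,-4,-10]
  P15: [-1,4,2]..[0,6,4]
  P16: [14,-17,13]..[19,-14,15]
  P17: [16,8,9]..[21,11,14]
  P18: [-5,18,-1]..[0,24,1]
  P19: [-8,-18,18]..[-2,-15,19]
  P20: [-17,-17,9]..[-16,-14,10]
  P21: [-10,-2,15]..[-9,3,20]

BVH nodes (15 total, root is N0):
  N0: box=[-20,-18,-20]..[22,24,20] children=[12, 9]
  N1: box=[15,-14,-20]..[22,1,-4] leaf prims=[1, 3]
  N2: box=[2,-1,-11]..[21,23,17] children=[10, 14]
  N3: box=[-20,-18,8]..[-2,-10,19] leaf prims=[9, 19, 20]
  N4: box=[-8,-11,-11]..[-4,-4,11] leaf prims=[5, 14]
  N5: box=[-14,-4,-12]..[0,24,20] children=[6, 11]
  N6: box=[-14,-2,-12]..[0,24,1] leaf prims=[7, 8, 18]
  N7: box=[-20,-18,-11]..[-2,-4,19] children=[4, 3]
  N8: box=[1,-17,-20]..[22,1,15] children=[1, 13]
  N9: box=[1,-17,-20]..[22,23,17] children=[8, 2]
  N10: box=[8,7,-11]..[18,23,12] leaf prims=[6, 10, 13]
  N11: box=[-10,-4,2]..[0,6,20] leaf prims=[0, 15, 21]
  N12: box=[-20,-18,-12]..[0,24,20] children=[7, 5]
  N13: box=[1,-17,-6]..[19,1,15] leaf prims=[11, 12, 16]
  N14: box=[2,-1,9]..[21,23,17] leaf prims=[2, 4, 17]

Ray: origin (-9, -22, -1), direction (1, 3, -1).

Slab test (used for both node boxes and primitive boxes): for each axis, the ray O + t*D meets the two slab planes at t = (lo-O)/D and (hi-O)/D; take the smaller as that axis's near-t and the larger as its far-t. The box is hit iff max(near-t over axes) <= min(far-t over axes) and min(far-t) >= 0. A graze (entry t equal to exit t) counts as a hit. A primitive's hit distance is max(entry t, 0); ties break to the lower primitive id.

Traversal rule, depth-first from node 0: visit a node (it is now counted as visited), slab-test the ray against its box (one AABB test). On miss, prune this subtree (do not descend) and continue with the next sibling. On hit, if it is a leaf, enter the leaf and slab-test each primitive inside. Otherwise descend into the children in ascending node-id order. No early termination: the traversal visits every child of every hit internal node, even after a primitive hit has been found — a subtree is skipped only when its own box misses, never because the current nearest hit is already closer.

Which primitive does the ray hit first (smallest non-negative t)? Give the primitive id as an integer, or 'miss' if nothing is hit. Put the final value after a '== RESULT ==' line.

Walk:
N0 x:[-11,31] y:[4/3,46/3] z:[-21,19] -> hit [4/3,46/3], descend [9, 12]
  N9 x:[10,31] y:[5/3,15] z:[-18,19] -> hit [10,15], descend [2, 8]
    N2 x:[11,30] y:[7,15] z:[-18,10] -> miss, prune
    N8 x:[10,31] y:[5/3,23/3] z:[-16,19] -> miss, prune
  N12 x:[-11,9] y:[4/3,46/3] z:[-21,11] -> hit [4/3,9], descend [5, 7]
    N5 x:[-5,9] y:[6,46/3] z:[-21,11] -> hit [6,9], descend [6, 11]
      N6 x:[-5,9] y:[20/3,46/3] z:[-2,11] -> hit [20/3,9] leaf, test {P7(miss), P8(miss), P18(miss)}
      N11 x:[-1,9] y:[6,28/3] z:[-21,-3] -> miss, prune
    N7 x:[-11,7] y:[4/3,6] z:[-20,10] -> hit [4/3,6], descend [3, 4]
      N3 x:[-11,7] y:[4/3,4] z:[-20,-9] -> miss, prune
      N4 x:[1,5] y:[11/3,6] z:[-12,10] -> hit [11/3,5] leaf, test {P5(miss), P14(miss)}

11 AABB tests over nodes [0, 9, 2, 8, 12, 5, 6, 11, 7, 3, 4]; 2 leaves entered; closest miss.

== RESULT ==
miss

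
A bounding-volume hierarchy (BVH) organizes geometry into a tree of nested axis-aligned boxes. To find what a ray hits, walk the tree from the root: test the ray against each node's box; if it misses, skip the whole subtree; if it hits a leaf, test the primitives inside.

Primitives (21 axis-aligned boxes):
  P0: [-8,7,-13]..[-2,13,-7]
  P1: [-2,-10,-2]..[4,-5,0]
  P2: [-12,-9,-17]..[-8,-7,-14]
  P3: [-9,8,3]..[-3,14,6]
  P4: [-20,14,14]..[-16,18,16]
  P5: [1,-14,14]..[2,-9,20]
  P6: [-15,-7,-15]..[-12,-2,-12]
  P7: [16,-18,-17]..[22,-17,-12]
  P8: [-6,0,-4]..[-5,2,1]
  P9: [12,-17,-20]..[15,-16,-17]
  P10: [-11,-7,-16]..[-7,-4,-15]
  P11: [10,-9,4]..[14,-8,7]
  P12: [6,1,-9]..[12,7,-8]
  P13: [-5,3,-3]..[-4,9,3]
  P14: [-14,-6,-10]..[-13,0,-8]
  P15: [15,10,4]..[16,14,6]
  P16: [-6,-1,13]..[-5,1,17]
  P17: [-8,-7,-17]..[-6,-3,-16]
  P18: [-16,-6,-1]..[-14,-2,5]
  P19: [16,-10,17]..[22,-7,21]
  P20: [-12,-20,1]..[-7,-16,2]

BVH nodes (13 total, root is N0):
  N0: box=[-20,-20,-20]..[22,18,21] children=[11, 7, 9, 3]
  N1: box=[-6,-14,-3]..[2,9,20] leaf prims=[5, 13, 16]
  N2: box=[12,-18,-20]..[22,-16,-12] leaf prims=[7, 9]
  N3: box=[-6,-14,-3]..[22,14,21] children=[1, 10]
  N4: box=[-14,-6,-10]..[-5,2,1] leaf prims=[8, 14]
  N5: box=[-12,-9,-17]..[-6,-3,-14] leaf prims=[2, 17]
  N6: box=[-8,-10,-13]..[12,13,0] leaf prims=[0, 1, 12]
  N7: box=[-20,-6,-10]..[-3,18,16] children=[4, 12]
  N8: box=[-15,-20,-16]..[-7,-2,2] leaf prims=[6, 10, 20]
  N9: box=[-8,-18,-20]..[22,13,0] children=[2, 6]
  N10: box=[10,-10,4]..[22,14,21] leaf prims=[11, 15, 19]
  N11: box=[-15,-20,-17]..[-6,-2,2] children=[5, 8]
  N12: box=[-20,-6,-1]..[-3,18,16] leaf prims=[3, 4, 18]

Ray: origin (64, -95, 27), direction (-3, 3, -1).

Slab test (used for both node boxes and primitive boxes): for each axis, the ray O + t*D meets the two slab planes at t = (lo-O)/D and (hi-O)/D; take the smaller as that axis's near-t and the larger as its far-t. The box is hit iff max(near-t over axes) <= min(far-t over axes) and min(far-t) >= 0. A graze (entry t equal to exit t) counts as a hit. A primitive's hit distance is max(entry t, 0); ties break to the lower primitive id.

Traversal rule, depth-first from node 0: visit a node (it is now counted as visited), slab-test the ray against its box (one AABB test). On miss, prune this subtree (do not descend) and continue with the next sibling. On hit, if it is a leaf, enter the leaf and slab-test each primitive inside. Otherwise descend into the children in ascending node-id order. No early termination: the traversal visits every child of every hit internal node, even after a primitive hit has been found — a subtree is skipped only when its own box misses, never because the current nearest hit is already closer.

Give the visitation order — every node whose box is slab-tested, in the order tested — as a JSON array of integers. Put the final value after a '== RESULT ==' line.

Walk:
N0 x:[14,28] y:[25,113/3] z:[6,47] -> hit [25,28], descend [3, 7, 9, 11]
  N3 x:[14,70/3] y:[27,109/3] z:[6,30] -> miss, prune
  N7 x:[67/3,28] y:[89/3,113/3] z:[11,37] -> miss, prune
  N9 x:[14,24] y:[77/3,36] z:[27,47] -> miss, prune
  N11 x:[70/3,79/3] y:[25,31] z:[25,44] -> hit [25,79/3], descend [5, 8]
    N5 x:[70/3,76/3] y:[86/3,92/3] z:[41,44] -> miss, prune
    N8 x:[71/3,79/3] y:[25,31] z:[25,43] -> hit [25,79/3] leaf, test {P6(miss), P10(miss), P20@t=25}

Visited [0, 3, 7, 9, 11, 5, 8]. Tests: 7 box, 1 leaf. Nearest: P20.

== RESULT ==
[0, 3, 7, 9, 11, 5, 8]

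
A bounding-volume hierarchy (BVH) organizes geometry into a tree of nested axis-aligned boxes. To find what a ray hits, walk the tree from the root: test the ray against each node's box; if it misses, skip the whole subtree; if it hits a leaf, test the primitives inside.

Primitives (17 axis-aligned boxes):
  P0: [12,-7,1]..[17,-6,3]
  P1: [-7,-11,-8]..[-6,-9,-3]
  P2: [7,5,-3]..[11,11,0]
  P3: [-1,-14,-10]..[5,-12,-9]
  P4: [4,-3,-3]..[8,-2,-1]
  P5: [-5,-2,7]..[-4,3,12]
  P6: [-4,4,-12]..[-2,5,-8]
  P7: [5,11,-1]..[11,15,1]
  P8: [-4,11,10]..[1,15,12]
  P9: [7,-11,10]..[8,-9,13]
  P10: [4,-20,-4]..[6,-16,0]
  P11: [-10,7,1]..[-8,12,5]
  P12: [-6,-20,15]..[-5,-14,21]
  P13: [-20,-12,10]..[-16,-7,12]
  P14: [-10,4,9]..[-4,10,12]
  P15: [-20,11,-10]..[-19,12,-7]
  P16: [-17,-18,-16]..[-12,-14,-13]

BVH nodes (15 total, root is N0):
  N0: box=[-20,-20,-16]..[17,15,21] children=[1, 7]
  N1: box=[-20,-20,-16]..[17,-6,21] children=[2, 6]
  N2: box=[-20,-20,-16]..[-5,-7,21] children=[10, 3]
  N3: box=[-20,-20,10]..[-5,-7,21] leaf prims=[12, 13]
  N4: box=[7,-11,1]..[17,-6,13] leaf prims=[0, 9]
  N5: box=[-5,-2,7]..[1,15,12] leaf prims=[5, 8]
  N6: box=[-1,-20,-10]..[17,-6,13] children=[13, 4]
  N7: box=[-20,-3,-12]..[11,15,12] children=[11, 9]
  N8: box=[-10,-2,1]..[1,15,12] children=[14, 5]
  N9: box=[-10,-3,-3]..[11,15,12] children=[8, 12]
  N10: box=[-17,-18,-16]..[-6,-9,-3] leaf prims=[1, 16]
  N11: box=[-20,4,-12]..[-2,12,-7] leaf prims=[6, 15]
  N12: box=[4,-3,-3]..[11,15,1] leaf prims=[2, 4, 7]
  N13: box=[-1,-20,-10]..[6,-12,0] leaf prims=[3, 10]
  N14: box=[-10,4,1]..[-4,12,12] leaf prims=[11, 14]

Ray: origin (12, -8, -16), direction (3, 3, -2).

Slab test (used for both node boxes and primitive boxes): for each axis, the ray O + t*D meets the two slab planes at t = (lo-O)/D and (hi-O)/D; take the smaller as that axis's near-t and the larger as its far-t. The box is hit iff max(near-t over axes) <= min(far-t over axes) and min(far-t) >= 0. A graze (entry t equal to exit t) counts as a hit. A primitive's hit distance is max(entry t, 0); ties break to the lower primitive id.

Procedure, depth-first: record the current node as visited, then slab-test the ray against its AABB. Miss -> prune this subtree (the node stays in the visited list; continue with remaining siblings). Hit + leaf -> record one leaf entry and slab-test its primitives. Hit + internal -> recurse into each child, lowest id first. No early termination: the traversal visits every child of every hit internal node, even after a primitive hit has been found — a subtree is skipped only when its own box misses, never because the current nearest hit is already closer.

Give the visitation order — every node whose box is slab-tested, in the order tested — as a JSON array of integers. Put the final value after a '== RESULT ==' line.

Trace the traversal:
N0 x:[-32/3,5/3] y:[-4,23/3] z:[-37/2,0] -> hit [-4,0], descend [1, 7]
  N1 x:[-32/3,5/3] y:[-4,2/3] z:[-37/2,0] -> hit [-4,0], descend [2, 6]
    N2 x:[-32/3,-17/3] y:[-4,1/3] z:[-37/2,0] -> miss, prune
    N6 x:[-13/3,5/3] y:[-4,2/3] z:[-29/2,-3] -> miss, prune
  N7 x:[-32/3,-1/3] y:[5/3,23/3] z:[-14,-2] -> miss, prune

Summary -> nodes [0, 1, 2, 6, 7]; box-tests=5; leaf-entries=0; first=miss

== RESULT ==
[0, 1, 2, 6, 7]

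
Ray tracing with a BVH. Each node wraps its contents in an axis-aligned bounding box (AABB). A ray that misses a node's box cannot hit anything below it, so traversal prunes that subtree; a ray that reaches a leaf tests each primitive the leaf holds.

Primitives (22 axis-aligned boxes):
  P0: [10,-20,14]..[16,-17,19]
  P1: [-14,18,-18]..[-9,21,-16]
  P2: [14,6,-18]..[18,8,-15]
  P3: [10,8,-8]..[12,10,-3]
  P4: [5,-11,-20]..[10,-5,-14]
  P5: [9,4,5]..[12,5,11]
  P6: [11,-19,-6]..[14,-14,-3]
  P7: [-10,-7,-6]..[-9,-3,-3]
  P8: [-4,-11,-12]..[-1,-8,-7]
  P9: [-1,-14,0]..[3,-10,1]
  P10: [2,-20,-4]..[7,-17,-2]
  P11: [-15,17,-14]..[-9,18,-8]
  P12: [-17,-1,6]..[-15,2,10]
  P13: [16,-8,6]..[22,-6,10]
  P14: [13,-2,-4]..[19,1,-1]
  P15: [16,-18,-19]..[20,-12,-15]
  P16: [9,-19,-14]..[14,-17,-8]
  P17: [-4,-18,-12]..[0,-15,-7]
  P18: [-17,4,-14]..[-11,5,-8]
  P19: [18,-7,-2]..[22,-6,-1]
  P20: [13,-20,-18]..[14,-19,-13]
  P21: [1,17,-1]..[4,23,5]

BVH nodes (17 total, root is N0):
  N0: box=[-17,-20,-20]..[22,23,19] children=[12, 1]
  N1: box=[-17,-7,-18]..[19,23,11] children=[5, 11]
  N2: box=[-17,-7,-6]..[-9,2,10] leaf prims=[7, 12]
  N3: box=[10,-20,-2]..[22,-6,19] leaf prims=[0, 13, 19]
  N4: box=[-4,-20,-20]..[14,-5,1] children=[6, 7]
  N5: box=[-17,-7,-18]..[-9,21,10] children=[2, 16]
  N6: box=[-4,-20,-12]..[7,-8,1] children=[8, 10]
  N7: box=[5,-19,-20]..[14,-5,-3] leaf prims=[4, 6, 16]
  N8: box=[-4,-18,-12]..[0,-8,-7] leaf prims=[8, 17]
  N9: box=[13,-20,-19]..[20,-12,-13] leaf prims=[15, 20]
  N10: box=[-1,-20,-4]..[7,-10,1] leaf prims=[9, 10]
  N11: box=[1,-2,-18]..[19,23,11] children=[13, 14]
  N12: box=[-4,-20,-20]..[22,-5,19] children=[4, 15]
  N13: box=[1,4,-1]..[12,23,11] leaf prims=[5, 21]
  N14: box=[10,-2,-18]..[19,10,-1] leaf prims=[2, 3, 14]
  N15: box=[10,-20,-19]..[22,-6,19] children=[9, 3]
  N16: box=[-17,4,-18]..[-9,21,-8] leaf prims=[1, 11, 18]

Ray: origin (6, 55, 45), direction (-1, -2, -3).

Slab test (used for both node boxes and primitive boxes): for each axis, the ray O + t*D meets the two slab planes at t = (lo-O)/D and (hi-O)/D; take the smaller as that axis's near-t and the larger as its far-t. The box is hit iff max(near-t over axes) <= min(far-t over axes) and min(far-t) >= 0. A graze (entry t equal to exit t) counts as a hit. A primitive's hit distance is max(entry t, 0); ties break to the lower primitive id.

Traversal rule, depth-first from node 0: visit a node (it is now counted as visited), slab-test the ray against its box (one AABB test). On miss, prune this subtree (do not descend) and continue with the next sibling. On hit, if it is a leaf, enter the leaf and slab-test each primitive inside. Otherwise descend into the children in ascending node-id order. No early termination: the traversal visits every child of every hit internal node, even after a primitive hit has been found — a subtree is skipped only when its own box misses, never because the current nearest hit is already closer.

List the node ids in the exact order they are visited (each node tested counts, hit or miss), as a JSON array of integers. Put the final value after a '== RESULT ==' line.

Traverse from the root:
N0 x:[-16,23] y:[16,75/2] z:[26/3,65/3] -> hit [16,65/3], descend [1, 12]
  N1 x:[-13,23] y:[16,31] z:[34/3,21] -> hit [16,21], descend [5, 11]
    N5 x:[15,23] y:[17,31] z:[35/3,21] -> hit [17,21], descend [2, 16]
      N2 x:[15,23] y:[53/2,31] z:[35/3,17] -> miss, prune
      N16 x:[15,23] y:[17,51/2] z:[53/3,21] -> hit [53/3,21] leaf, test {P1(miss), P11@t=37/2, P18(miss)}
    N11 x:[-13,5] y:[16,57/2] z:[34/3,21] -> miss, prune
  N12 x:[-16,10] y:[30,75/2] z:[26/3,65/3] -> miss, prune

order=[0, 1, 5, 2, 16, 11, 12]  |boxes|=7  |leaves|=1  hit=P11

== RESULT ==
[0, 1, 5, 2, 16, 11, 12]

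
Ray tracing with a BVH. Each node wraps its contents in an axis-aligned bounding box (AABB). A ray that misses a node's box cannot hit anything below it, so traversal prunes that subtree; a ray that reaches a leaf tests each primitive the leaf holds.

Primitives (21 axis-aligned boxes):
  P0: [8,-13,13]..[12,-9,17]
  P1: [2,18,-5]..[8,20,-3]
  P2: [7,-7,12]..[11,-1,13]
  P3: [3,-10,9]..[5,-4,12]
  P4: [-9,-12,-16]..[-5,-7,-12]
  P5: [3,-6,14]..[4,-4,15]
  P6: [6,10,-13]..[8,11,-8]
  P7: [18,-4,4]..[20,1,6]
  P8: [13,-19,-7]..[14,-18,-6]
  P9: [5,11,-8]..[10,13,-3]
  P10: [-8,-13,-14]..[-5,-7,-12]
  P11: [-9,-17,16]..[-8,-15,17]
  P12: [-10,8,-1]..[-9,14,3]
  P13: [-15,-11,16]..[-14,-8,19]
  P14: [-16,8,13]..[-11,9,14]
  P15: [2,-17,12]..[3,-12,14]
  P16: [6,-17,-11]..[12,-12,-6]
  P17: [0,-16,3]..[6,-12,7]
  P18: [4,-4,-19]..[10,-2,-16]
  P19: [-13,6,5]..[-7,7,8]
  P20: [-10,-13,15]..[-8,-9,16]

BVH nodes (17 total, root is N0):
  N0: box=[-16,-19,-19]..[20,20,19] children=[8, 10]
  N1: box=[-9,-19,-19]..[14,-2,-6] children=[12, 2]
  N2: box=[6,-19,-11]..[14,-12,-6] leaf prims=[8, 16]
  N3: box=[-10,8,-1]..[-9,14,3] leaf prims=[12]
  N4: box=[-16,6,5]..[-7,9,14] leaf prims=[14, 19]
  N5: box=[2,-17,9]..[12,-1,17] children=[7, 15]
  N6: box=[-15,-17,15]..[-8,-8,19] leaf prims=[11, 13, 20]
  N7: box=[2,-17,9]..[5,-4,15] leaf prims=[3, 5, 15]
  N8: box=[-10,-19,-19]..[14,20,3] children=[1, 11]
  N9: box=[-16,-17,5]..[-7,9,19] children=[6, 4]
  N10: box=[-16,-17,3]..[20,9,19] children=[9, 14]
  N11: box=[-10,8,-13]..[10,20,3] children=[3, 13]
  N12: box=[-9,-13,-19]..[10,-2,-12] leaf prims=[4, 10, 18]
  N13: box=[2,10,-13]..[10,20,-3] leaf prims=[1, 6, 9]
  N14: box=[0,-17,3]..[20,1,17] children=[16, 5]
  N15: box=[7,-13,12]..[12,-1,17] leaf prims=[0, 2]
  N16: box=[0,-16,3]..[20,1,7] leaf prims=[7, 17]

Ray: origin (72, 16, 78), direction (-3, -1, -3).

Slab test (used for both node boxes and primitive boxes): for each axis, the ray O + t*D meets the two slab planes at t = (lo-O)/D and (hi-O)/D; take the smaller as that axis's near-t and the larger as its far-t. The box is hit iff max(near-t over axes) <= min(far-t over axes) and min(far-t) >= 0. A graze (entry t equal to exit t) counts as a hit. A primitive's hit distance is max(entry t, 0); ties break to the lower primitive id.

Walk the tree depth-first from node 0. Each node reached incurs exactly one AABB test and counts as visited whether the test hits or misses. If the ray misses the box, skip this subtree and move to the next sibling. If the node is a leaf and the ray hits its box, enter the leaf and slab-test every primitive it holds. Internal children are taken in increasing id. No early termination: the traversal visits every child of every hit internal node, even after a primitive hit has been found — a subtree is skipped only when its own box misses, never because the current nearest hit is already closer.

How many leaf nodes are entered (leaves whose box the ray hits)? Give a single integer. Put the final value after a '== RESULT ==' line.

Walk:
N0 x:[52/3,88/3] y:[-4,35] z:[59/3,97/3] -> hit [59/3,88/3], descend [8, 10]
  N8 x:[58/3,82/3] y:[-4,35] z:[25,97/3] -> hit [25,82/3], descend [1, 11]
    N1 x:[58/3,27] y:[18,35] z:[28,97/3] -> miss, prune
    N11 x:[62/3,82/3] y:[-4,8] z:[25,91/3] -> miss, prune
  N10 x:[52/3,88/3] y:[7,33] z:[59/3,25] -> hit [59/3,25], descend [9, 14]
    N9 x:[79/3,88/3] y:[7,33] z:[59/3,73/3] -> miss, prune
    N14 x:[52/3,24] y:[15,33] z:[61/3,25] -> hit [61/3,24], descend [5, 16]
      N5 x:[20,70/3] y:[17,33] z:[61/3,23] -> hit [61/3,23], descend [7, 15]
        N7 x:[67/3,70/3] y:[20,33] z:[21,23] -> hit [67/3,23] leaf, test {P3@t=67/3, P5(miss), P15(miss)}
        N15 x:[20,65/3] y:[17,29] z:[61/3,22] -> hit [61/3,65/3] leaf, test {P0(miss), P2@t=65/3}
      N16 x:[52/3,24] y:[15,32] z:[71/3,25] -> hit [71/3,24] leaf, test {P7(miss), P17(miss)}

order=[0, 8, 1, 11, 10, 9, 14, 5, 7, 15, 16]  |boxes|=11  |leaves|=3  hit=P2

== RESULT ==
3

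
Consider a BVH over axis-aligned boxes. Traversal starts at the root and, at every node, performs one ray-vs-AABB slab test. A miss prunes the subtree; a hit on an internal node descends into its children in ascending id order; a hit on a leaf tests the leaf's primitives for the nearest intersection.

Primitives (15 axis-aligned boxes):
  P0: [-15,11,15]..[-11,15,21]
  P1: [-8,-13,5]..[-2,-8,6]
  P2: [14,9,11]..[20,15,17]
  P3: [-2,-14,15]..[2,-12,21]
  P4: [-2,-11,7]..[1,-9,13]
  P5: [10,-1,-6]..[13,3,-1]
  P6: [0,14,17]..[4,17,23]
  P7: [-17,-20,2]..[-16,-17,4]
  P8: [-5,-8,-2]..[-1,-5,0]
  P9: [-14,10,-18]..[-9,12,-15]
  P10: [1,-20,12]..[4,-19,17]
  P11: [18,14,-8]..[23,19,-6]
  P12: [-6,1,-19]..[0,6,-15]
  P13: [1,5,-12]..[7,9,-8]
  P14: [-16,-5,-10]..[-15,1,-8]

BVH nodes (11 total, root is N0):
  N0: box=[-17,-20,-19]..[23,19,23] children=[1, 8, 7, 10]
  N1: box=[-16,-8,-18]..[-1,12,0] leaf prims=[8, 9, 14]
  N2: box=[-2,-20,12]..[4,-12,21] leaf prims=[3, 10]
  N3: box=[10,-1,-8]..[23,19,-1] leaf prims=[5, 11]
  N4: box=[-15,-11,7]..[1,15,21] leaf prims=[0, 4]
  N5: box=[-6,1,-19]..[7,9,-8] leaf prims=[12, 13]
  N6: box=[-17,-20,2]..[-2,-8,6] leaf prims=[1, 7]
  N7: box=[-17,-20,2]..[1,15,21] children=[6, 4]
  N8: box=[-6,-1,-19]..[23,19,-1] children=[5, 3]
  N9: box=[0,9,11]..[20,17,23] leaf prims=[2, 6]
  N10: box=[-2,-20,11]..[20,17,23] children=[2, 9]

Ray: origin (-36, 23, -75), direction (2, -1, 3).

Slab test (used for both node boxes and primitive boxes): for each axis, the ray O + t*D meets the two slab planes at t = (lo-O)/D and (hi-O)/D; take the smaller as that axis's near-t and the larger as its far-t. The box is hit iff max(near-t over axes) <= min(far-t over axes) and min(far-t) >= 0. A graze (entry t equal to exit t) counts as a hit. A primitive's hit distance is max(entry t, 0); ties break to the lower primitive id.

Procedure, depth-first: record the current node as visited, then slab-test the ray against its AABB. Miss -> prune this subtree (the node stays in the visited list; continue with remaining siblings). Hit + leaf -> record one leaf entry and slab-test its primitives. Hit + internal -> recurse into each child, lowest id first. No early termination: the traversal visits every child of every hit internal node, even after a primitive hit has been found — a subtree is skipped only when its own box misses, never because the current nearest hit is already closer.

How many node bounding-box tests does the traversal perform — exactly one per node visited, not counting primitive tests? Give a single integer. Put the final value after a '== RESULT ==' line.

Traverse from the root:
N0 x:[19/2,59/2] y:[4,43] z:[56/3,98/3] -> hit [56/3,59/2], descend [1, 7, 8, 10]
  N1 x:[10,35/2] y:[11,31] z:[19,25] -> miss, prune
  N7 x:[19/2,37/2] y:[8,43] z:[77/3,32] -> miss, prune
  N8 x:[15,59/2] y:[4,24] z:[56/3,74/3] -> hit [56/3,24], descend [3, 5]
    N3 x:[23,59/2] y:[4,24] z:[67/3,74/3] -> hit [23,24] leaf, test {P5@t=23, P11(miss)}
    N5 x:[15,43/2] y:[14,22] z:[56/3,67/3] -> hit [56/3,43/2] leaf, test {P12(miss), P13(miss)}
  N10 x:[17,28] y:[6,43] z:[86/3,98/3] -> miss, prune

order=[0, 1, 7, 8, 3, 5, 10]  |boxes|=7  |leaves|=2  hit=P5

== RESULT ==
7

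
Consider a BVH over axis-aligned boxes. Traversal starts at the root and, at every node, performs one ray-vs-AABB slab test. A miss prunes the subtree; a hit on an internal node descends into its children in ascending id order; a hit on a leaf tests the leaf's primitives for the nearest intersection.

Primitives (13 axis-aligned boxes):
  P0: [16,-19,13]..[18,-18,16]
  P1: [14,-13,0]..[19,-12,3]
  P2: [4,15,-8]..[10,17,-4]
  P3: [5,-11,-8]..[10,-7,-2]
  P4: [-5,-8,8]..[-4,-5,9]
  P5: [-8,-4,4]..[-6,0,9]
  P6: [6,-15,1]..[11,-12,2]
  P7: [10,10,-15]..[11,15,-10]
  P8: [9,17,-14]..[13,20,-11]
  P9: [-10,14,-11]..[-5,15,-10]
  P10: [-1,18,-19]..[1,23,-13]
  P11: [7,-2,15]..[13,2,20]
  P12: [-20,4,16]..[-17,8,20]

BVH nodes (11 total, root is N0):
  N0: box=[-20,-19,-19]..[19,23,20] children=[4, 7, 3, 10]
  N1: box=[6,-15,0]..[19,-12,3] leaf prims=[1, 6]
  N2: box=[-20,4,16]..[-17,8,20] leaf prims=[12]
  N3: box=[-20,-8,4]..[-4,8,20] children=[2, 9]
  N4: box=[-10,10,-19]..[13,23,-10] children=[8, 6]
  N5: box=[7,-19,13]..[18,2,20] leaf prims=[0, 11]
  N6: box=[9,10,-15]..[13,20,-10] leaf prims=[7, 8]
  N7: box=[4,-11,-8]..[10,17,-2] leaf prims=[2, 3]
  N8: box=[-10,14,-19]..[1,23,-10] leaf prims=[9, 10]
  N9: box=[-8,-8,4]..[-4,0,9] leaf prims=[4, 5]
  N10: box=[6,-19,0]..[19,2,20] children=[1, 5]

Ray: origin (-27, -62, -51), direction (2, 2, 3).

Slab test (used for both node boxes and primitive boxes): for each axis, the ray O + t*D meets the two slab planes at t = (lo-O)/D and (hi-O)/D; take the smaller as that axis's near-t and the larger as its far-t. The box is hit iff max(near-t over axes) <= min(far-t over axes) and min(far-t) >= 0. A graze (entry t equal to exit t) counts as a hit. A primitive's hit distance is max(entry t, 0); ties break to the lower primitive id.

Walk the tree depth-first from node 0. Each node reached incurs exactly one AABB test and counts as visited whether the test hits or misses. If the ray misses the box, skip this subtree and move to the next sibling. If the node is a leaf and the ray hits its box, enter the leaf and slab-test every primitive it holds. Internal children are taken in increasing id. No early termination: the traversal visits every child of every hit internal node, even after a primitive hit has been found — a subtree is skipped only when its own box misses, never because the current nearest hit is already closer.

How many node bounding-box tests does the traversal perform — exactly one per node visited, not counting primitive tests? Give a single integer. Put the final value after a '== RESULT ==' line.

Walk:
N0 x:[7/2,23] y:[43/2,85/2] z:[32/3,71/3] -> hit [43/2,23], descend [3, 4, 7, 10]
  N3 x:[7/2,23/2] y:[27,35] z:[55/3,71/3] -> miss, prune
  N4 x:[17/2,20] y:[36,85/2] z:[32/3,41/3] -> miss, prune
  N7 x:[31/2,37/2] y:[51/2,79/2] z:[43/3,49/3] -> miss, prune
  N10 x:[33/2,23] y:[43/2,32] z:[17,71/3] -> hit [43/2,23], descend [1, 5]
    N1 x:[33/2,23] y:[47/2,25] z:[17,18] -> miss, prune
    N5 x:[17,45/2] y:[43/2,32] z:[64/3,71/3] -> hit [43/2,45/2] leaf, test {P0@t=43/2, P11(miss)}

Visited [0, 3, 4, 7, 10, 1, 5]. Tests: 7 box, 1 leaf. Nearest: P0.

== RESULT ==
7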